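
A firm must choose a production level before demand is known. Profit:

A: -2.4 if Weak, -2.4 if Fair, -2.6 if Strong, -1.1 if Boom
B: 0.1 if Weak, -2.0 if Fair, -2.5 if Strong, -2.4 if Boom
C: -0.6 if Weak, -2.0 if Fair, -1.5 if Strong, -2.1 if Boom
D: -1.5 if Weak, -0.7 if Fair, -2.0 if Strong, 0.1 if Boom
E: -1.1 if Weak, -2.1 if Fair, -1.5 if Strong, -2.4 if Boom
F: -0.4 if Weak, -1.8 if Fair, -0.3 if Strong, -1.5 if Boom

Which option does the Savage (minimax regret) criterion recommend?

F

Column bests: Weak=0.1, Fair=-0.7, Strong=-0.3, Boom=0.1.
A regrets: 2.5, 1.7, 2.3, 1.2 → max 2.5
B regrets: 0.0, 1.3, 2.2, 2.5 → max 2.5
C regrets: 0.7, 1.3, 1.2, 2.2 → max 2.2
D regrets: 1.6, 0.0, 1.7, 0.0 → max 1.7
E regrets: 1.2, 1.4, 1.2, 2.5 → max 2.5
F regrets: 0.5, 1.1, 0.0, 1.6 → max 1.6
Smallest max regret = 1.6 → F.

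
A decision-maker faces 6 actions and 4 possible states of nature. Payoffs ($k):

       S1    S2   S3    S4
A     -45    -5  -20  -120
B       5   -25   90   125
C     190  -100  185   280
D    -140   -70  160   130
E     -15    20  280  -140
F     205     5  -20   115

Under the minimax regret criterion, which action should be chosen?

Column bests: S1=205, S2=20, S3=280, S4=280.
A regrets: 250, 25, 300, 400 → max 400
B regrets: 200, 45, 190, 155 → max 200
C regrets: 15, 120, 95, 0 → max 120
D regrets: 345, 90, 120, 150 → max 345
E regrets: 220, 0, 0, 420 → max 420
F regrets: 0, 15, 300, 165 → max 300
Smallest max regret = 120 → C.

C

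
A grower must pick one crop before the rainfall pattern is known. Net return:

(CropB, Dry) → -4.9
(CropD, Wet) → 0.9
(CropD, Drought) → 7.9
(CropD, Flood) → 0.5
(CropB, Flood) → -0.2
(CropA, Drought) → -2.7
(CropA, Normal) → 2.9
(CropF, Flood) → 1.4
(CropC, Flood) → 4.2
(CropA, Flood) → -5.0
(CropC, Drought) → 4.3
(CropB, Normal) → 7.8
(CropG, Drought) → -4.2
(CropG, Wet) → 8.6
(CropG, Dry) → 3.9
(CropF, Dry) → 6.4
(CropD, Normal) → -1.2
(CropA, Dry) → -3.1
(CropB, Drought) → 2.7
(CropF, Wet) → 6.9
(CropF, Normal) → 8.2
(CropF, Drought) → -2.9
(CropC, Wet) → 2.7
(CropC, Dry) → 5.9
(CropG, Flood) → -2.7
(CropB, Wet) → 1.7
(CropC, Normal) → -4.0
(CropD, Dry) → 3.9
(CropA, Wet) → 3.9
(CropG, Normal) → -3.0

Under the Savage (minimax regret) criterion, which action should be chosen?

CropD

Column bests: Drought=7.9, Dry=6.4, Normal=8.2, Wet=8.6, Flood=4.2.
CropC regrets: 3.6, 0.5, 12.2, 5.9, 0.0 → max 12.2
CropG regrets: 12.1, 2.5, 11.2, 0.0, 6.9 → max 12.1
CropD regrets: 0.0, 2.5, 9.4, 7.7, 3.7 → max 9.4
CropA regrets: 10.6, 9.5, 5.3, 4.7, 9.2 → max 10.6
CropB regrets: 5.2, 11.3, 0.4, 6.9, 4.4 → max 11.3
CropF regrets: 10.8, 0.0, 0.0, 1.7, 2.8 → max 10.8
Smallest max regret = 9.4 → CropD.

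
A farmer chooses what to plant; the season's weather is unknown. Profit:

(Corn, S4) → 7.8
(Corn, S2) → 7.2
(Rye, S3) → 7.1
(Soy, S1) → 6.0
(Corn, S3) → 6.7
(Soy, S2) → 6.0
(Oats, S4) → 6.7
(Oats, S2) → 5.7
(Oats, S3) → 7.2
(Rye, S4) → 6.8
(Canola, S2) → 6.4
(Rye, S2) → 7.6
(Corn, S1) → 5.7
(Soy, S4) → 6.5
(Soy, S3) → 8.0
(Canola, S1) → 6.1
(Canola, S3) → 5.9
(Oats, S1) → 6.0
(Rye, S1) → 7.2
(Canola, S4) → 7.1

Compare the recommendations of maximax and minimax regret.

Row maxima: Canola=7.1, Oats=7.2, Rye=7.6, Soy=8.0, Corn=7.8
Best best-case = 8.0 → Soy.
Column bests: S1=7.2, S2=7.6, S3=8.0, S4=7.8.
Canola regrets: 1.1, 1.2, 2.1, 0.7 → max 2.1
Oats regrets: 1.2, 1.9, 0.8, 1.1 → max 1.9
Rye regrets: 0.0, 0.0, 0.9, 1.0 → max 1.0
Soy regrets: 1.2, 1.6, 0.0, 1.3 → max 1.6
Corn regrets: 1.5, 0.4, 1.3, 0.0 → max 1.5
Smallest max regret = 1.0 → Rye.

maximax → Soy; minimax regret → Rye (disagree)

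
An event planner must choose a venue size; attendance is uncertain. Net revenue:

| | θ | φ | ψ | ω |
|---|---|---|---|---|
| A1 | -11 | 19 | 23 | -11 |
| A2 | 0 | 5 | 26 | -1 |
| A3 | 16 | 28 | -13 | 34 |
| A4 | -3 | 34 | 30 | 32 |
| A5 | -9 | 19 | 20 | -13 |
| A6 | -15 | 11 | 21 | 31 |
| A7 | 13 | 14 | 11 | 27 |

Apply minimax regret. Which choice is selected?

A4

Column bests: θ=16, φ=34, ψ=30, ω=34.
A1 regrets: 27, 15, 7, 45 → max 45
A2 regrets: 16, 29, 4, 35 → max 35
A3 regrets: 0, 6, 43, 0 → max 43
A4 regrets: 19, 0, 0, 2 → max 19
A5 regrets: 25, 15, 10, 47 → max 47
A6 regrets: 31, 23, 9, 3 → max 31
A7 regrets: 3, 20, 19, 7 → max 20
Smallest max regret = 19 → A4.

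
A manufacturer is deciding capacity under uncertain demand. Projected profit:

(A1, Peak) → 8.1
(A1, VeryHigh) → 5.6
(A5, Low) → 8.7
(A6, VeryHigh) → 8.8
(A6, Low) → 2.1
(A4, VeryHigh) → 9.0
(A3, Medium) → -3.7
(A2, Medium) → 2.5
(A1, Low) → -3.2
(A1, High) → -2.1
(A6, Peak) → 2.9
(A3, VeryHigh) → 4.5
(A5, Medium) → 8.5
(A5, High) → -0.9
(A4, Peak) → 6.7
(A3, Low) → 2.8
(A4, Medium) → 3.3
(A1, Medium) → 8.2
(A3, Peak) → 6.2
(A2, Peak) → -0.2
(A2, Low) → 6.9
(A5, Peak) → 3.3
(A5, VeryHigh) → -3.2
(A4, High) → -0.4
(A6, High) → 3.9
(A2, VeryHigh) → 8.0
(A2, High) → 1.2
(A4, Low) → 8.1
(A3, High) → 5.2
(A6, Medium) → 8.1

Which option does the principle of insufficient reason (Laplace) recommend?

Row averages: A1=3.32, A2=3.68, A3=3, A4=5.34, A5=3.28, A6=5.16
Highest average = 5.34 → A4.

A4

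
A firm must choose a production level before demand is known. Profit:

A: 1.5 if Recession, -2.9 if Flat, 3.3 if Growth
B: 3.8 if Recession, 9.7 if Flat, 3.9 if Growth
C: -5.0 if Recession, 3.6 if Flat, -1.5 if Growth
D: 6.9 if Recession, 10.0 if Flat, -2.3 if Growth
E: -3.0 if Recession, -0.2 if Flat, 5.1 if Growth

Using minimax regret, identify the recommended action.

Column bests: Recession=6.9, Flat=10.0, Growth=5.1.
A regrets: 5.4, 12.9, 1.8 → max 12.9
B regrets: 3.1, 0.3, 1.2 → max 3.1
C regrets: 11.9, 6.4, 6.6 → max 11.9
D regrets: 0.0, 0.0, 7.4 → max 7.4
E regrets: 9.9, 10.2, 0.0 → max 10.2
Smallest max regret = 3.1 → B.

B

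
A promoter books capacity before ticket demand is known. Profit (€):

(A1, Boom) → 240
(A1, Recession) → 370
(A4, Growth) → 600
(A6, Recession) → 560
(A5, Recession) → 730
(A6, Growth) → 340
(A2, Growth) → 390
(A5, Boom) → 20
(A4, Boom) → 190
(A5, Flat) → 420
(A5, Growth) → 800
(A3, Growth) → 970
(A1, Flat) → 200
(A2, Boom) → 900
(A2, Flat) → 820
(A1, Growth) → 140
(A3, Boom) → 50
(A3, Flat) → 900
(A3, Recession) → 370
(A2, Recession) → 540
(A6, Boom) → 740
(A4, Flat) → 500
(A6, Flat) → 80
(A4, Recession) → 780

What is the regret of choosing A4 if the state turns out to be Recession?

Best payoff under Recession is 780.
Regret = 780 − 780 = 0.

0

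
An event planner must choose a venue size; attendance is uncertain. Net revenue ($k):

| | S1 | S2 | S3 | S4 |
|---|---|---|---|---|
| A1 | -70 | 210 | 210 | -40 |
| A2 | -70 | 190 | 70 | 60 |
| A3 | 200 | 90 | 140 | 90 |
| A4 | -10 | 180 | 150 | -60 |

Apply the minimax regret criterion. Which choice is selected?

A3

Column bests: S1=200, S2=210, S3=210, S4=90.
A1 regrets: 270, 0, 0, 130 → max 270
A2 regrets: 270, 20, 140, 30 → max 270
A3 regrets: 0, 120, 70, 0 → max 120
A4 regrets: 210, 30, 60, 150 → max 210
Smallest max regret = 120 → A3.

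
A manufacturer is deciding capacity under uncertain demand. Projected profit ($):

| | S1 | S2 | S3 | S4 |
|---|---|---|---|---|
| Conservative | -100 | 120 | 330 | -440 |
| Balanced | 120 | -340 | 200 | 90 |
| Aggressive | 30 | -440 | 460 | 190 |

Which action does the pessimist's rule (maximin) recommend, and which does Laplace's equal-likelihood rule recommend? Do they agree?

Row minima: Conservative=-440, Balanced=-340, Aggressive=-440
Best worst-case = -340 → Balanced.
Row averages: Conservative=-22.5, Balanced=17.5, Aggressive=60
Highest average = 60 → Aggressive.

maximin → Balanced; laplace → Aggressive (disagree)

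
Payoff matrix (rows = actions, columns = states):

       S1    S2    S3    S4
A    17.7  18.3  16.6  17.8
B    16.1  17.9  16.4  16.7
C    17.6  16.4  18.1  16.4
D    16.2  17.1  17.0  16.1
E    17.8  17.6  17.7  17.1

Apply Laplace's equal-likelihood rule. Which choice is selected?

Row averages: A=17.6, B=16.775, C=17.125, D=16.6, E=17.55
Highest average = 17.6 → A.

A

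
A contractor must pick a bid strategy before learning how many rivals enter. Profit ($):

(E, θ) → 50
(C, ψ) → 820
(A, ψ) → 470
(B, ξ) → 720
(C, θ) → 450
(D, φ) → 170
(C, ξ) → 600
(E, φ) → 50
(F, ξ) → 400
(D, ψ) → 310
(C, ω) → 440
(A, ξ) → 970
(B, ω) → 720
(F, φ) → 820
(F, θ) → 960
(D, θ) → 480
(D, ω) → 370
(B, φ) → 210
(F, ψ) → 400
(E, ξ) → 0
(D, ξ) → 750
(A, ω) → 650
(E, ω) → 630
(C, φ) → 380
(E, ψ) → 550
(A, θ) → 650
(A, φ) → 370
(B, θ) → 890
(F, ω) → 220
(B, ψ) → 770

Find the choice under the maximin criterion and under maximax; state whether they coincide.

maximin → C; maximax → A (disagree)

Row minima: A=370, B=210, C=380, D=170, E=0, F=220
Best worst-case = 380 → C.
Row maxima: A=970, B=890, C=820, D=750, E=630, F=960
Best best-case = 970 → A.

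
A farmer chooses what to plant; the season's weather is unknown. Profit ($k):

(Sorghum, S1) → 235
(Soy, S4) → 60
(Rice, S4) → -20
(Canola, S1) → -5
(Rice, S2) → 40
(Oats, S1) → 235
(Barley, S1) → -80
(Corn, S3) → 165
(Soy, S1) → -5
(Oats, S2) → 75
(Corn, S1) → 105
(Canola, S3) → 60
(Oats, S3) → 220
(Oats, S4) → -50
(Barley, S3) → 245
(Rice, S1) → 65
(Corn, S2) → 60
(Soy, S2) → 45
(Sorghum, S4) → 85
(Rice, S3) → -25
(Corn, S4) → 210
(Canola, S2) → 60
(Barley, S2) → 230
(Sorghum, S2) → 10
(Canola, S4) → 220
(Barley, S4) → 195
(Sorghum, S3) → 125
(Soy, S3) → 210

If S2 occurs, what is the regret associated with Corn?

Best payoff under S2 is 230.
Regret = 230 − 60 = 170.

170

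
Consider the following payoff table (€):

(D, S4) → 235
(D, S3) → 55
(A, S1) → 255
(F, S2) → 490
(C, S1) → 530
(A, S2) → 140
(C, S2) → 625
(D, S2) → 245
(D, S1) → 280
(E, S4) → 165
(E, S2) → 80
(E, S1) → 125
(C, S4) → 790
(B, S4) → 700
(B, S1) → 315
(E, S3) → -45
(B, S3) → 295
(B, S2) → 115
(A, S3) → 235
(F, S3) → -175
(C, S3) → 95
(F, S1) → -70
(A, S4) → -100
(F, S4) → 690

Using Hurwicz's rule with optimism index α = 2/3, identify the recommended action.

A: 2/3·255 + 1/3·(-100) = 410/3
B: 2/3·700 + 1/3·115 = 505
C: 2/3·790 + 1/3·95 = 1675/3
D: 2/3·280 + 1/3·55 = 205
E: 2/3·165 + 1/3·(-45) = 95
F: 2/3·690 + 1/3·(-175) = 1205/3
Highest Hurwicz score = 1675/3 → C.

C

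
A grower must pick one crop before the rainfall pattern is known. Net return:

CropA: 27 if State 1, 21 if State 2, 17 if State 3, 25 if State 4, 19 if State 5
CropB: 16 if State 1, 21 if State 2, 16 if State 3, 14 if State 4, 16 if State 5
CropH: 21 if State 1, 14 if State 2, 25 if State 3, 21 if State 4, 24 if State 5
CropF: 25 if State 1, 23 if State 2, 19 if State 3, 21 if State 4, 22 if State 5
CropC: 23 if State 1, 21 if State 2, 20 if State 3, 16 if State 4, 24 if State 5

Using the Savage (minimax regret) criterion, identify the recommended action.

Column bests: State 1=27, State 2=23, State 3=25, State 4=25, State 5=24.
CropA regrets: 0, 2, 8, 0, 5 → max 8
CropB regrets: 11, 2, 9, 11, 8 → max 11
CropH regrets: 6, 9, 0, 4, 0 → max 9
CropF regrets: 2, 0, 6, 4, 2 → max 6
CropC regrets: 4, 2, 5, 9, 0 → max 9
Smallest max regret = 6 → CropF.

CropF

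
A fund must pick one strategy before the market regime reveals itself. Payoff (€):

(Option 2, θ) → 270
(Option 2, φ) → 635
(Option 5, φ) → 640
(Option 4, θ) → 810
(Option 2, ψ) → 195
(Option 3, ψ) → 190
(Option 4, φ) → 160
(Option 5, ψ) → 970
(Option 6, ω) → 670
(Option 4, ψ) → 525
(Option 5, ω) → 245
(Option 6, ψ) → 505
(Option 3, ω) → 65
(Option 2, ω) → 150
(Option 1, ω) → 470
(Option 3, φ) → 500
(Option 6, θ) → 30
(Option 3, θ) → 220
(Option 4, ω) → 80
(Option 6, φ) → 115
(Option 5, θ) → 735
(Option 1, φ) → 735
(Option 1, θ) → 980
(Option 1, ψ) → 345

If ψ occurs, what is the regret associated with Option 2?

775

Best payoff under ψ is 970.
Regret = 970 − 195 = 775.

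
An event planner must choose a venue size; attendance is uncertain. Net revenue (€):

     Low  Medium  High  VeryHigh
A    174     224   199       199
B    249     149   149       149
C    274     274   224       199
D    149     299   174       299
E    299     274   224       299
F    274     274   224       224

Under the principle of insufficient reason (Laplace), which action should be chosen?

E

Row averages: A=199, B=174, C=242.75, D=230.25, E=274, F=249
Highest average = 274 → E.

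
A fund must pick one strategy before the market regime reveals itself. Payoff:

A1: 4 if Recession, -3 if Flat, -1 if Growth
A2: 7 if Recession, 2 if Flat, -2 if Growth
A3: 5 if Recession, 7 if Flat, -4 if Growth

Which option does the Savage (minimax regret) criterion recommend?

A3

Column bests: Recession=7, Flat=7, Growth=-1.
A1 regrets: 3, 10, 0 → max 10
A2 regrets: 0, 5, 1 → max 5
A3 regrets: 2, 0, 3 → max 3
Smallest max regret = 3 → A3.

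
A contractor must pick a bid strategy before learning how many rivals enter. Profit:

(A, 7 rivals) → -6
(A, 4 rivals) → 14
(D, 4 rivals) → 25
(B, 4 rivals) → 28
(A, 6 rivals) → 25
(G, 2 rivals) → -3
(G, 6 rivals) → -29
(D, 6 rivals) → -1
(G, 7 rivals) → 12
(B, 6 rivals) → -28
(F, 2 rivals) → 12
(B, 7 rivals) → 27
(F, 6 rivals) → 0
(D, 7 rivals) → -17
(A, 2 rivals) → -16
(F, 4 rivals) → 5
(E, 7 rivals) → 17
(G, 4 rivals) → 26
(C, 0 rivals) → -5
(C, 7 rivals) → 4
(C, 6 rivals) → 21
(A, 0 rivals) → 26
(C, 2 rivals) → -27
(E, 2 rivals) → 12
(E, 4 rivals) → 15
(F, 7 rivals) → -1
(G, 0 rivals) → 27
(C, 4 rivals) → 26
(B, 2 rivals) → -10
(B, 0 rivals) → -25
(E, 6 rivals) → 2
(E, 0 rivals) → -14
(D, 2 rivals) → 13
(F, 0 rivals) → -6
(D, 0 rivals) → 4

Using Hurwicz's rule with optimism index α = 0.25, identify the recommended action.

A: 0.25·26 + 0.75·(-16) = -5.5
B: 0.25·28 + 0.75·(-28) = -14
C: 0.25·26 + 0.75·(-27) = -13.75
D: 0.25·25 + 0.75·(-17) = -6.5
E: 0.25·17 + 0.75·(-14) = -6.25
F: 0.25·12 + 0.75·(-6) = -1.5
G: 0.25·27 + 0.75·(-29) = -15
Highest Hurwicz score = -1.5 → F.

F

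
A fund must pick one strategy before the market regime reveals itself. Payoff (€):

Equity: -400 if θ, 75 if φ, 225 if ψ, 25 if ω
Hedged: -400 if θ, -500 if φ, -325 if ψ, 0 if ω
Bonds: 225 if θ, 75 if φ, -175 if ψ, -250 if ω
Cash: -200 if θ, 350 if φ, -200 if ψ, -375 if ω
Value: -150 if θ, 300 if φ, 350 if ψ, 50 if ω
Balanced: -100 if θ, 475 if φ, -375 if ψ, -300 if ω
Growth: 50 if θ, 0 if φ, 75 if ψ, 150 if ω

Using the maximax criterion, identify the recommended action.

Balanced

Row maxima: Equity=225, Hedged=0, Bonds=225, Cash=350, Value=350, Balanced=475, Growth=150
Best best-case = 475 → Balanced.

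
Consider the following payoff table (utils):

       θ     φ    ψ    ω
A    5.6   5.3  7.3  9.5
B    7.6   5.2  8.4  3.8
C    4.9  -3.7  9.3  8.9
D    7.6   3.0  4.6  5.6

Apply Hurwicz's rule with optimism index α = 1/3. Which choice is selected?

A: 1/3·9.5 + 2/3·5.3 = 6.7
B: 1/3·8.4 + 2/3·3.8 = 16/3
C: 1/3·9.3 + 2/3·(-3.7) = 19/30
D: 1/3·7.6 + 2/3·3.0 = 68/15
Highest Hurwicz score = 6.7 → A.

A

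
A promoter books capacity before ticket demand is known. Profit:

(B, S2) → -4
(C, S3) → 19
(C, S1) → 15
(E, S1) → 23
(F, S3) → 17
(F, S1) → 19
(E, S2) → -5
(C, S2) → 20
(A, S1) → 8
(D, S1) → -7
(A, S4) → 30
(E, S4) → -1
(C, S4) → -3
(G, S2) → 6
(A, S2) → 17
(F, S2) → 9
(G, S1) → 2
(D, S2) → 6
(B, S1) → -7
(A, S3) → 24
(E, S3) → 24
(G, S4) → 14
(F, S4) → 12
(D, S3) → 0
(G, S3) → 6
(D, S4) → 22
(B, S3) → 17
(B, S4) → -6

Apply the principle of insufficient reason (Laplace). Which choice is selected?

A

Row averages: A=19.75, B=0, C=12.75, D=5.25, E=10.25, F=14.25, G=7
Highest average = 19.75 → A.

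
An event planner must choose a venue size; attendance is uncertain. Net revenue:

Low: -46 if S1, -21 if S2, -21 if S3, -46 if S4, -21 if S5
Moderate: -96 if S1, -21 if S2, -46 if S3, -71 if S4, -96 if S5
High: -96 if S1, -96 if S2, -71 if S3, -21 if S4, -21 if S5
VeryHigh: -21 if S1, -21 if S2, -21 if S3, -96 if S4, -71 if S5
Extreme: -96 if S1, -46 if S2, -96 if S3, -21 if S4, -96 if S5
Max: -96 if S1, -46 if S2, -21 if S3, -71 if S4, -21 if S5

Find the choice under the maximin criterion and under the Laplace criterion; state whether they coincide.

Row minima: Low=-46, Moderate=-96, High=-96, VeryHigh=-96, Extreme=-96, Max=-96
Best worst-case = -46 → Low.
Row averages: Low=-31, Moderate=-66, High=-61, VeryHigh=-46, Extreme=-71, Max=-51
Highest average = -31 → Low.

maximin → Low; laplace → Low (agree)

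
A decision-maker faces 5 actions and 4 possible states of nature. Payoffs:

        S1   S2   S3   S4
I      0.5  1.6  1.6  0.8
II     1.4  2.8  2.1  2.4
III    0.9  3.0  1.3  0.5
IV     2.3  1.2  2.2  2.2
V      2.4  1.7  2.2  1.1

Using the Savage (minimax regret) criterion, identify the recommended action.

II

Column bests: S1=2.4, S2=3.0, S3=2.2, S4=2.4.
I regrets: 1.9, 1.4, 0.6, 1.6 → max 1.9
II regrets: 1.0, 0.2, 0.1, 0.0 → max 1.0
III regrets: 1.5, 0.0, 0.9, 1.9 → max 1.9
IV regrets: 0.1, 1.8, 0.0, 0.2 → max 1.8
V regrets: 0.0, 1.3, 0.0, 1.3 → max 1.3
Smallest max regret = 1.0 → II.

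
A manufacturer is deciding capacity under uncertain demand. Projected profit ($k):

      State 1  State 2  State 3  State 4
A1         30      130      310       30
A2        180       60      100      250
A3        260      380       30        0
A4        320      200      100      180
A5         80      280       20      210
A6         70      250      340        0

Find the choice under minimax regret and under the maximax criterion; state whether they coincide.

minimax regret → A4; maximax → A3 (disagree)

Column bests: State 1=320, State 2=380, State 3=340, State 4=250.
A1 regrets: 290, 250, 30, 220 → max 290
A2 regrets: 140, 320, 240, 0 → max 320
A3 regrets: 60, 0, 310, 250 → max 310
A4 regrets: 0, 180, 240, 70 → max 240
A5 regrets: 240, 100, 320, 40 → max 320
A6 regrets: 250, 130, 0, 250 → max 250
Smallest max regret = 240 → A4.
Row maxima: A1=310, A2=250, A3=380, A4=320, A5=280, A6=340
Best best-case = 380 → A3.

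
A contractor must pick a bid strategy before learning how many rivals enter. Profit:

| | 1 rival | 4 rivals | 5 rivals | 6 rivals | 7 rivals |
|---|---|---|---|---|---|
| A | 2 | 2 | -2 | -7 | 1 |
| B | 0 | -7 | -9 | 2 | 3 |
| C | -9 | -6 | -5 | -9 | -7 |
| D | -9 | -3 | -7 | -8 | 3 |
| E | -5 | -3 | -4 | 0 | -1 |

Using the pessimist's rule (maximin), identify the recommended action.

Row minima: A=-7, B=-9, C=-9, D=-9, E=-5
Best worst-case = -5 → E.

E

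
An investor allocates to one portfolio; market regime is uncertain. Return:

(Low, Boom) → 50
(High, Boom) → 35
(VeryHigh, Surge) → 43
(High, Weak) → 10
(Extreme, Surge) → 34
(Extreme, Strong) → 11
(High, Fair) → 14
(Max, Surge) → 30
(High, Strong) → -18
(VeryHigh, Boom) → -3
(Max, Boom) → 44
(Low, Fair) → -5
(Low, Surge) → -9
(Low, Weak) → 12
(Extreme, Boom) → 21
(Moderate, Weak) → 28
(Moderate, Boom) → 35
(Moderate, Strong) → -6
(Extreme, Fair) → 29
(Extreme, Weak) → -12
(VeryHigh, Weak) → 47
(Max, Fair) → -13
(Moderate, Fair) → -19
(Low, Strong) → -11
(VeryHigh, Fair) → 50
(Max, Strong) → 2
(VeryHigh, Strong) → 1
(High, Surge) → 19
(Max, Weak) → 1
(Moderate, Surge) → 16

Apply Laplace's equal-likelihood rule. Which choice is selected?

Row averages: Low=7.4, Moderate=10.8, High=12, VeryHigh=27.6, Extreme=16.6, Max=12.8
Highest average = 27.6 → VeryHigh.

VeryHigh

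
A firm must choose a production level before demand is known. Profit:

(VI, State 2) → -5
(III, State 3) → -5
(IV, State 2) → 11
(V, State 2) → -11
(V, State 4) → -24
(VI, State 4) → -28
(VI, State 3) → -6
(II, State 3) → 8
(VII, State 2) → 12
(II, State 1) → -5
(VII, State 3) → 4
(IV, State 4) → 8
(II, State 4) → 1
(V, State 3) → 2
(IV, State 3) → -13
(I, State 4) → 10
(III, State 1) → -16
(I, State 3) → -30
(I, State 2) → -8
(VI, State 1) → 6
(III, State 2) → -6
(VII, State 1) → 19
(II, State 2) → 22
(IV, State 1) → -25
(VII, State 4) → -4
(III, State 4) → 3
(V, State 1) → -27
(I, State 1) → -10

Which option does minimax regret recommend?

VII

Column bests: State 1=19, State 2=22, State 3=8, State 4=10.
I regrets: 29, 30, 38, 0 → max 38
II regrets: 24, 0, 0, 9 → max 24
III regrets: 35, 28, 13, 7 → max 35
IV regrets: 44, 11, 21, 2 → max 44
V regrets: 46, 33, 6, 34 → max 46
VI regrets: 13, 27, 14, 38 → max 38
VII regrets: 0, 10, 4, 14 → max 14
Smallest max regret = 14 → VII.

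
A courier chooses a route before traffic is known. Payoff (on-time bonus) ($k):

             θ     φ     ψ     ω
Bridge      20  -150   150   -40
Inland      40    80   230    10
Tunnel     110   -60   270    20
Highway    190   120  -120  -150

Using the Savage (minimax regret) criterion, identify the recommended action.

Column bests: θ=190, φ=120, ψ=270, ω=20.
Bridge regrets: 170, 270, 120, 60 → max 270
Inland regrets: 150, 40, 40, 10 → max 150
Tunnel regrets: 80, 180, 0, 0 → max 180
Highway regrets: 0, 0, 390, 170 → max 390
Smallest max regret = 150 → Inland.

Inland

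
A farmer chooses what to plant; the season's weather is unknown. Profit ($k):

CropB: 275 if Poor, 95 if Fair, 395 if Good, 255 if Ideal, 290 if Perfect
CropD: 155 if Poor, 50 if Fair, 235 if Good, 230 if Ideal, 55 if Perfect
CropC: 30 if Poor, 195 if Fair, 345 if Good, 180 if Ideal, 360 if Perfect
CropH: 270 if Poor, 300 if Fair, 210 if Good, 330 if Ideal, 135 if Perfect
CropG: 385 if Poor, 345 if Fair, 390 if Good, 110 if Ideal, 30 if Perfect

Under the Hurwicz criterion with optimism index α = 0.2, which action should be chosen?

CropB: 0.2·395 + 0.8·95 = 155
CropD: 0.2·235 + 0.8·50 = 87
CropC: 0.2·360 + 0.8·30 = 96
CropH: 0.2·330 + 0.8·135 = 174
CropG: 0.2·390 + 0.8·30 = 102
Highest Hurwicz score = 174 → CropH.

CropH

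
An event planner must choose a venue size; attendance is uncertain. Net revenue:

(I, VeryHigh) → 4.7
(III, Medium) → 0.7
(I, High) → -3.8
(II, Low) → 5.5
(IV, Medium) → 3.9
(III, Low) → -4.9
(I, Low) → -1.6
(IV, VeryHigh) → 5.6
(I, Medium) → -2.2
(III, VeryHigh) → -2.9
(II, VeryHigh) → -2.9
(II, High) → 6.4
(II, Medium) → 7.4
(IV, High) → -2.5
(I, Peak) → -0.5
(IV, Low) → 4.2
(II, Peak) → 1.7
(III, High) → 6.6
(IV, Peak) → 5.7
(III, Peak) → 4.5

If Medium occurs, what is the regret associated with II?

0.0

Best payoff under Medium is 7.4.
Regret = 7.4 − 7.4 = 0.0.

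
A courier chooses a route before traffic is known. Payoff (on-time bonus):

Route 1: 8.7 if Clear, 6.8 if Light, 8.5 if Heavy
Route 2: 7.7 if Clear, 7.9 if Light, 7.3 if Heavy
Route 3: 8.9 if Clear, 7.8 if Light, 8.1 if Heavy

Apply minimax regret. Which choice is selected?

Column bests: Clear=8.9, Light=7.9, Heavy=8.5.
Route 1 regrets: 0.2, 1.1, 0.0 → max 1.1
Route 2 regrets: 1.2, 0.0, 1.2 → max 1.2
Route 3 regrets: 0.0, 0.1, 0.4 → max 0.4
Smallest max regret = 0.4 → Route 3.

Route 3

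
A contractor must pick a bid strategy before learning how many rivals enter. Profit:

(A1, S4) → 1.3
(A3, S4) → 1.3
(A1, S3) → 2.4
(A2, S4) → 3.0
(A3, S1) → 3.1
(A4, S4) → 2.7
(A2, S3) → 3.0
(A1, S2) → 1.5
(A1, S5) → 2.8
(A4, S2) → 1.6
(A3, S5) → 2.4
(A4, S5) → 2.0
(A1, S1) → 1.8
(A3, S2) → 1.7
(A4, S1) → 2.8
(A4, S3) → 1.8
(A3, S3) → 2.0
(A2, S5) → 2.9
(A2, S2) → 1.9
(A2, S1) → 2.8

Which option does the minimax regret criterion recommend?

Column bests: S1=3.1, S2=1.9, S3=3.0, S4=3.0, S5=2.9.
A1 regrets: 1.3, 0.4, 0.6, 1.7, 0.1 → max 1.7
A2 regrets: 0.3, 0.0, 0.0, 0.0, 0.0 → max 0.3
A3 regrets: 0.0, 0.2, 1.0, 1.7, 0.5 → max 1.7
A4 regrets: 0.3, 0.3, 1.2, 0.3, 0.9 → max 1.2
Smallest max regret = 0.3 → A2.

A2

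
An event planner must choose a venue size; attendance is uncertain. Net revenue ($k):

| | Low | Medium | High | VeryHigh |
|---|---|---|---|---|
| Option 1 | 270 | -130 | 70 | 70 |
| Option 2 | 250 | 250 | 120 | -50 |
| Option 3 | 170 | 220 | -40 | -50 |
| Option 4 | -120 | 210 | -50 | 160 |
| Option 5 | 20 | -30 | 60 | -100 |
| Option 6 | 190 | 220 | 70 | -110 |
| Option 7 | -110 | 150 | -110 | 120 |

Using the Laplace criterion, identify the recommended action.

Row averages: Option 1=70, Option 2=142.5, Option 3=75, Option 4=50, Option 5=-12.5, Option 6=92.5, Option 7=12.5
Highest average = 142.5 → Option 2.

Option 2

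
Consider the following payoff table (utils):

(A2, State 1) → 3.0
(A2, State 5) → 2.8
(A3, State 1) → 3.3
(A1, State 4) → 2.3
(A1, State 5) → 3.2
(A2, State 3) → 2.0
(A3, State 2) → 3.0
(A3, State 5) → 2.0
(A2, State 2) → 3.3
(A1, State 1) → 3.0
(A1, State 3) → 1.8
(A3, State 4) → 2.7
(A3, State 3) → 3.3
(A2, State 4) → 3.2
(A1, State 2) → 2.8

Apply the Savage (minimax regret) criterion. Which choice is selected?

Column bests: State 1=3.3, State 2=3.3, State 3=3.3, State 4=3.2, State 5=3.2.
A1 regrets: 0.3, 0.5, 1.5, 0.9, 0.0 → max 1.5
A2 regrets: 0.3, 0.0, 1.3, 0.0, 0.4 → max 1.3
A3 regrets: 0.0, 0.3, 0.0, 0.5, 1.2 → max 1.2
Smallest max regret = 1.2 → A3.

A3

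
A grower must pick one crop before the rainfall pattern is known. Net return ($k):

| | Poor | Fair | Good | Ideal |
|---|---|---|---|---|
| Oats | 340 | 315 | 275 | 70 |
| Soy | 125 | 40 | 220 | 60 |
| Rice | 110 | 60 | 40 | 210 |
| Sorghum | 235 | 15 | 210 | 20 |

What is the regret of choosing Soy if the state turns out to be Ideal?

150

Best payoff under Ideal is 210.
Regret = 210 − 60 = 150.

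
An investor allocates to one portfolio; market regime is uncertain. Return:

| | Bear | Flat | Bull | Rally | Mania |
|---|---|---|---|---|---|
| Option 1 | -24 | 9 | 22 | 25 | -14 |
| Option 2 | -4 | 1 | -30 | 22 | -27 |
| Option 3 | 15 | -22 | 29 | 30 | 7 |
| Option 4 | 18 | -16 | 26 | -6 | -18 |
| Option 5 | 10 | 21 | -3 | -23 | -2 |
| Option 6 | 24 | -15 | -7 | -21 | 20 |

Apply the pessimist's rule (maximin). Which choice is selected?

Row minima: Option 1=-24, Option 2=-30, Option 3=-22, Option 4=-18, Option 5=-23, Option 6=-21
Best worst-case = -18 → Option 4.

Option 4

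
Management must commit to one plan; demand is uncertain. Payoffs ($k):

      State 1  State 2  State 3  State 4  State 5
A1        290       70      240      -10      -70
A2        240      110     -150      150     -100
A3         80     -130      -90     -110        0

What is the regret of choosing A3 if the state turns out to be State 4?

260

Best payoff under State 4 is 150.
Regret = 150 − (-110) = 260.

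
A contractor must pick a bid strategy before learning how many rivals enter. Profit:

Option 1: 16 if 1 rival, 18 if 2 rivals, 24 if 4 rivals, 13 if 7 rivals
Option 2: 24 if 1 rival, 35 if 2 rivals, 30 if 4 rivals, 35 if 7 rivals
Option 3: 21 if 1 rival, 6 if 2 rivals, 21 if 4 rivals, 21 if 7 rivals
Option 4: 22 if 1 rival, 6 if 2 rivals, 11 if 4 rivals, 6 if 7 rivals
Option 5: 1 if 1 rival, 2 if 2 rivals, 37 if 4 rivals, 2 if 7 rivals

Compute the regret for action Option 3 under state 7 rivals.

14

Best payoff under 7 rivals is 35.
Regret = 35 − 21 = 14.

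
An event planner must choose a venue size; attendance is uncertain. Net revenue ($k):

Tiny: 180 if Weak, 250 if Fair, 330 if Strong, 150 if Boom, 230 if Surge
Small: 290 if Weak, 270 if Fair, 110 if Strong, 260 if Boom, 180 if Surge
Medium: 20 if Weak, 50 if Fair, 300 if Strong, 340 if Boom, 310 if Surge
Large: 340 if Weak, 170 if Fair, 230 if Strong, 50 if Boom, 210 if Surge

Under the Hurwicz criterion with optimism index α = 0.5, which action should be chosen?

Tiny: 0.5·330 + 0.5·150 = 240
Small: 0.5·290 + 0.5·110 = 200
Medium: 0.5·340 + 0.5·20 = 180
Large: 0.5·340 + 0.5·50 = 195
Highest Hurwicz score = 240 → Tiny.

Tiny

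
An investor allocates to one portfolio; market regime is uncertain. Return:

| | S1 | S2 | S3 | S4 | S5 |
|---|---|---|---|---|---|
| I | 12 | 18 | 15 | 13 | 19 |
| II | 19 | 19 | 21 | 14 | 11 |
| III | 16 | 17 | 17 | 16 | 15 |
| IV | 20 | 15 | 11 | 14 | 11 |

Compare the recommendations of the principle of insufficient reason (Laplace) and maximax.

Row averages: I=15.4, II=16.8, III=16.2, IV=14.2
Highest average = 16.8 → II.
Row maxima: I=19, II=21, III=17, IV=20
Best best-case = 21 → II.

laplace → II; maximax → II (agree)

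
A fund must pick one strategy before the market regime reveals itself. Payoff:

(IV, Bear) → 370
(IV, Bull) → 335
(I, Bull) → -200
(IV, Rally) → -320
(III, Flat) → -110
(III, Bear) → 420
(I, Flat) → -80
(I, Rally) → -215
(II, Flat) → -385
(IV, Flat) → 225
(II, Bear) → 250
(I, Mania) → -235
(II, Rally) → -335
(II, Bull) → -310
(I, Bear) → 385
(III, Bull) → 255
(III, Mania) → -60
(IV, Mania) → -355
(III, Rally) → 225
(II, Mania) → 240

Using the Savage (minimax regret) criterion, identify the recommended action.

III

Column bests: Bear=420, Flat=225, Bull=335, Rally=225, Mania=240.
I regrets: 35, 305, 535, 440, 475 → max 535
II regrets: 170, 610, 645, 560, 0 → max 645
III regrets: 0, 335, 80, 0, 300 → max 335
IV regrets: 50, 0, 0, 545, 595 → max 595
Smallest max regret = 335 → III.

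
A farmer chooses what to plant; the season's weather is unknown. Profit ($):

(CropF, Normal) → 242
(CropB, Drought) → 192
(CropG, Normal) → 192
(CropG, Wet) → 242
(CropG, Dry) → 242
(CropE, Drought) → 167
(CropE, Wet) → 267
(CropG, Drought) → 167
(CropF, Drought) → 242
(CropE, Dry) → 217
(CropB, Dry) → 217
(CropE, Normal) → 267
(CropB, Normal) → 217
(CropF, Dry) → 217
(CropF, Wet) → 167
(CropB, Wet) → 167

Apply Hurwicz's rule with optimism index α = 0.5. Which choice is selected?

CropF: 0.5·242 + 0.5·167 = 204.5
CropB: 0.5·217 + 0.5·167 = 192
CropE: 0.5·267 + 0.5·167 = 217
CropG: 0.5·242 + 0.5·167 = 204.5
Highest Hurwicz score = 217 → CropE.

CropE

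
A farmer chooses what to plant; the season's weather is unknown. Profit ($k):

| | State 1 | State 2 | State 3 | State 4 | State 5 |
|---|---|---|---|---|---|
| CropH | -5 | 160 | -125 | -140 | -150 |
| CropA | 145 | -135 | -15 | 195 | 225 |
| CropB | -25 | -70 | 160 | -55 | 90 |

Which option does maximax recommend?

CropA

Row maxima: CropH=160, CropA=225, CropB=160
Best best-case = 225 → CropA.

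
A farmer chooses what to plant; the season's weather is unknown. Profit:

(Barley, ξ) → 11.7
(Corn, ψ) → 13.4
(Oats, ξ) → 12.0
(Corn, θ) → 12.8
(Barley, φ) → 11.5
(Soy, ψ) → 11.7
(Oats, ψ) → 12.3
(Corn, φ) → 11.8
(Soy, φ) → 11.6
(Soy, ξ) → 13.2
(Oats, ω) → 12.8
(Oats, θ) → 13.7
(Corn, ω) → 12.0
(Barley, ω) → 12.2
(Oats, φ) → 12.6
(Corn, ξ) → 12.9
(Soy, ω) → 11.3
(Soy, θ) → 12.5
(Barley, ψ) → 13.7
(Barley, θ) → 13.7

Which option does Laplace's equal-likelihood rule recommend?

Row averages: Corn=12.58, Oats=12.68, Barley=12.56, Soy=12.06
Highest average = 12.68 → Oats.

Oats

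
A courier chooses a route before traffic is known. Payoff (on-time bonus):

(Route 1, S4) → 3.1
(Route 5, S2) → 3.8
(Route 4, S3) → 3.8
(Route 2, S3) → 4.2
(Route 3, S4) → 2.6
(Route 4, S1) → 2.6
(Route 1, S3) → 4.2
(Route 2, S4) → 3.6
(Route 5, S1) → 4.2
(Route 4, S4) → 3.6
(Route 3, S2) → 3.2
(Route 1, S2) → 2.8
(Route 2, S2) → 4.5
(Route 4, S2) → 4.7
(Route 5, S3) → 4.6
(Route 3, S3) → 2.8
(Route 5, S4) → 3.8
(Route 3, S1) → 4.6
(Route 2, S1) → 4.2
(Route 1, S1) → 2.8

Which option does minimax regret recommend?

Route 2

Column bests: S1=4.6, S2=4.7, S3=4.6, S4=3.8.
Route 1 regrets: 1.8, 1.9, 0.4, 0.7 → max 1.9
Route 2 regrets: 0.4, 0.2, 0.4, 0.2 → max 0.4
Route 3 regrets: 0.0, 1.5, 1.8, 1.2 → max 1.8
Route 4 regrets: 2.0, 0.0, 0.8, 0.2 → max 2.0
Route 5 regrets: 0.4, 0.9, 0.0, 0.0 → max 0.9
Smallest max regret = 0.4 → Route 2.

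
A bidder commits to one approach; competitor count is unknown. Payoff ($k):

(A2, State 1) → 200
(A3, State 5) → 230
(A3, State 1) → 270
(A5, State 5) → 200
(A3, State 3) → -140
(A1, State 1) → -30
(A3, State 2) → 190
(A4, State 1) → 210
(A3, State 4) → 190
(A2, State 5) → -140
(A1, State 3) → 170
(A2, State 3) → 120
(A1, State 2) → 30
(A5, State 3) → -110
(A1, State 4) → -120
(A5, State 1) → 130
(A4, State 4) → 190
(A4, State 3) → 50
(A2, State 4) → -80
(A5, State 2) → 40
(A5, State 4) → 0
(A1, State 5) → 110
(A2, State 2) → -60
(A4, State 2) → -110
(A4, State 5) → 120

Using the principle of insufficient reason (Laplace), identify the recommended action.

A3

Row averages: A1=32, A2=8, A3=148, A4=92, A5=52
Highest average = 148 → A3.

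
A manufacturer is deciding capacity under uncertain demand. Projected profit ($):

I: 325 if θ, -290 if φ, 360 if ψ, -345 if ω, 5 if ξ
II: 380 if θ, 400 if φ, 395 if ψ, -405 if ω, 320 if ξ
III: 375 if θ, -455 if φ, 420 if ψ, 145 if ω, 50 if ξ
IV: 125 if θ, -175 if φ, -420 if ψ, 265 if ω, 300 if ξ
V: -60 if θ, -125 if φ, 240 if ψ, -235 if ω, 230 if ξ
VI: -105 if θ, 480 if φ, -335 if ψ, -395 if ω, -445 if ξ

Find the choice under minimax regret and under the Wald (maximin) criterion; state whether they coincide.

Column bests: θ=380, φ=480, ψ=420, ω=265, ξ=320.
I regrets: 55, 770, 60, 610, 315 → max 770
II regrets: 0, 80, 25, 670, 0 → max 670
III regrets: 5, 935, 0, 120, 270 → max 935
IV regrets: 255, 655, 840, 0, 20 → max 840
V regrets: 440, 605, 180, 500, 90 → max 605
VI regrets: 485, 0, 755, 660, 765 → max 765
Smallest max regret = 605 → V.
Row minima: I=-345, II=-405, III=-455, IV=-420, V=-235, VI=-445
Best worst-case = -235 → V.

minimax regret → V; maximin → V (agree)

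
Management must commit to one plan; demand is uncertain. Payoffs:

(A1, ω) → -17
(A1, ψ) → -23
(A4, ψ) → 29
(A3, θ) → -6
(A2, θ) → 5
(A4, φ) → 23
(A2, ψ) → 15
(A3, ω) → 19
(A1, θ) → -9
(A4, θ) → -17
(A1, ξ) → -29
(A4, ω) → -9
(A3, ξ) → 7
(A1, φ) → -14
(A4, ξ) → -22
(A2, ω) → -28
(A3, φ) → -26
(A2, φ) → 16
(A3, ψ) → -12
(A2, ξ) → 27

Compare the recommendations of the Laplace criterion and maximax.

Row averages: A1=-18.4, A2=7, A3=-3.6, A4=0.8
Highest average = 7 → A2.
Row maxima: A1=-9, A2=27, A3=19, A4=29
Best best-case = 29 → A4.

laplace → A2; maximax → A4 (disagree)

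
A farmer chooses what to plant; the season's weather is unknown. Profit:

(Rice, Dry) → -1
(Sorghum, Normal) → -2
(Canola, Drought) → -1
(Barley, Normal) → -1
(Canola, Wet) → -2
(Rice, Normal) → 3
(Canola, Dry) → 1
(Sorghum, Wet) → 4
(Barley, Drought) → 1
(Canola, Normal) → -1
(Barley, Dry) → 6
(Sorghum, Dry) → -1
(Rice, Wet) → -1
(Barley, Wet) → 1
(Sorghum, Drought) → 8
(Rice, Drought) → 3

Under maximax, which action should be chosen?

Row maxima: Rice=3, Canola=1, Barley=6, Sorghum=8
Best best-case = 8 → Sorghum.

Sorghum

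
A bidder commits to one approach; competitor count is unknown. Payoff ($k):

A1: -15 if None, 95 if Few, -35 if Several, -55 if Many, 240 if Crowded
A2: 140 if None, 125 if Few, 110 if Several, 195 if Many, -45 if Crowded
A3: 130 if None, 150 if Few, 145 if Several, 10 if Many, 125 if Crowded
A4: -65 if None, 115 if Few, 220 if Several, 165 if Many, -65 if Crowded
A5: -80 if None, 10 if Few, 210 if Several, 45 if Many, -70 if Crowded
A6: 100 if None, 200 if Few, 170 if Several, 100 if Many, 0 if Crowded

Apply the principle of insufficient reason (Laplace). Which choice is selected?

Row averages: A1=46, A2=105, A3=112, A4=74, A5=23, A6=114
Highest average = 114 → A6.

A6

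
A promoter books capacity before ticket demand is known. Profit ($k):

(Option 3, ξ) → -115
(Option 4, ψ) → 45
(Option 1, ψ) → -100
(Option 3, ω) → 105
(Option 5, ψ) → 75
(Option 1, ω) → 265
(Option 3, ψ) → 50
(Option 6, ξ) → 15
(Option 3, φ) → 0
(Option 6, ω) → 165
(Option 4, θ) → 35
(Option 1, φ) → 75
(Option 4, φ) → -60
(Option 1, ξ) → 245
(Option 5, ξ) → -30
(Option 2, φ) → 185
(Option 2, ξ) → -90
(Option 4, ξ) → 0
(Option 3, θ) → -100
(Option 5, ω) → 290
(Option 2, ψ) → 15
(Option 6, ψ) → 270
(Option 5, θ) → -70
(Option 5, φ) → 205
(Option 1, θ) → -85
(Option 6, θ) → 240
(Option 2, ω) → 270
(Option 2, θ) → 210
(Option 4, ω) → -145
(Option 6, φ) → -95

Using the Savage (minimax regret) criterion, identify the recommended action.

Column bests: θ=240, φ=205, ψ=270, ω=290, ξ=245.
Option 1 regrets: 325, 130, 370, 25, 0 → max 370
Option 2 regrets: 30, 20, 255, 20, 335 → max 335
Option 3 regrets: 340, 205, 220, 185, 360 → max 360
Option 4 regrets: 205, 265, 225, 435, 245 → max 435
Option 5 regrets: 310, 0, 195, 0, 275 → max 310
Option 6 regrets: 0, 300, 0, 125, 230 → max 300
Smallest max regret = 300 → Option 6.

Option 6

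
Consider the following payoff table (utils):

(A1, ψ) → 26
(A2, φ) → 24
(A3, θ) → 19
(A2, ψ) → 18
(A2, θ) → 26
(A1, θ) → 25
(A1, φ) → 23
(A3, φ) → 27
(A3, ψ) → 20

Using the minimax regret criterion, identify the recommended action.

Column bests: θ=26, φ=27, ψ=26.
A1 regrets: 1, 4, 0 → max 4
A2 regrets: 0, 3, 8 → max 8
A3 regrets: 7, 0, 6 → max 7
Smallest max regret = 4 → A1.

A1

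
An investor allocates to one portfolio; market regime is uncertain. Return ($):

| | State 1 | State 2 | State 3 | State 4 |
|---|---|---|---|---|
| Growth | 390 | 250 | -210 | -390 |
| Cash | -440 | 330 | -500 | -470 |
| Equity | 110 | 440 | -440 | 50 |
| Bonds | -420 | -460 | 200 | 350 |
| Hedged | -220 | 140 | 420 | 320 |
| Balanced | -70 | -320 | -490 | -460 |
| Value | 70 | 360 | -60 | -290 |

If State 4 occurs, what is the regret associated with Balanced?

Best payoff under State 4 is 350.
Regret = 350 − (-460) = 810.

810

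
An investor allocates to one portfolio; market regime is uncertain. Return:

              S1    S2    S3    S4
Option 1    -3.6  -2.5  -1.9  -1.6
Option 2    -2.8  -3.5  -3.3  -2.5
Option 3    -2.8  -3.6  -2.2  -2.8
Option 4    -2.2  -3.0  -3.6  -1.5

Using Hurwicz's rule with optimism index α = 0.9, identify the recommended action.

Option 1: 0.9·(-1.6) + 0.1·(-3.6) = -1.8
Option 2: 0.9·(-2.5) + 0.1·(-3.5) = -2.6
Option 3: 0.9·(-2.2) + 0.1·(-3.6) = -2.34
Option 4: 0.9·(-1.5) + 0.1·(-3.6) = -1.71
Highest Hurwicz score = -1.71 → Option 4.

Option 4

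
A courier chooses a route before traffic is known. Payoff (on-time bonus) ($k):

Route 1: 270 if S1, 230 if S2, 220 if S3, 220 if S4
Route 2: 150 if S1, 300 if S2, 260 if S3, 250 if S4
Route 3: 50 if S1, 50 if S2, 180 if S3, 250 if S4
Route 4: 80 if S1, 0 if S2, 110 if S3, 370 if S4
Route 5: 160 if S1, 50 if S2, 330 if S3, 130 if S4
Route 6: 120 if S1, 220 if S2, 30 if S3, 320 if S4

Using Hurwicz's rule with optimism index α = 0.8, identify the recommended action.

Route 4

Route 1: 0.8·270 + 0.2·220 = 260
Route 2: 0.8·300 + 0.2·150 = 270
Route 3: 0.8·250 + 0.2·50 = 210
Route 4: 0.8·370 + 0.2·0 = 296
Route 5: 0.8·330 + 0.2·50 = 274
Route 6: 0.8·320 + 0.2·30 = 262
Highest Hurwicz score = 296 → Route 4.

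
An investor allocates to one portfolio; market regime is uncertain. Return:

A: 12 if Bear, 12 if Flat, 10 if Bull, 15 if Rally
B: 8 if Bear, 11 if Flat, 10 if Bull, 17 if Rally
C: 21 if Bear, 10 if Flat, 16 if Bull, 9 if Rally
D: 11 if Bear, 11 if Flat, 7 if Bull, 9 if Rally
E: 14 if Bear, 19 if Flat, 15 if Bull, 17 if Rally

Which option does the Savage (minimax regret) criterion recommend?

E

Column bests: Bear=21, Flat=19, Bull=16, Rally=17.
A regrets: 9, 7, 6, 2 → max 9
B regrets: 13, 8, 6, 0 → max 13
C regrets: 0, 9, 0, 8 → max 9
D regrets: 10, 8, 9, 8 → max 10
E regrets: 7, 0, 1, 0 → max 7
Smallest max regret = 7 → E.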